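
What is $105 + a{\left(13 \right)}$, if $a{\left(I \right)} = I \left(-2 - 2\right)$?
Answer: $53$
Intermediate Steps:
$a{\left(I \right)} = - 4 I$ ($a{\left(I \right)} = I \left(-4\right) = - 4 I$)
$105 + a{\left(13 \right)} = 105 - 52 = 53$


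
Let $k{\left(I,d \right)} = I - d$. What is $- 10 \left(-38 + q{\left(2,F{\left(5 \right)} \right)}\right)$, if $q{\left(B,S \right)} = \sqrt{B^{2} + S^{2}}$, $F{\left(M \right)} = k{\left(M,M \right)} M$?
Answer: $360$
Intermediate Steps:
$F{\left(M \right)} = 0$ ($F{\left(M \right)} = \left(M - M\right) M = 0 M = 0$)
$- 10 \left(-38 + q{\left(2,F{\left(5 \right)} \right)}\right) = - 10 \left(-38 + \sqrt{2^{2} + 0^{2}}\right) = - 10 \left(-38 + \sqrt{4 + 0}\right) = - 10 \left(-38 + \sqrt{4}\right) = - 10 \left(-38 + 2\right) = \left(-10\right) \left(-36\right) = 360$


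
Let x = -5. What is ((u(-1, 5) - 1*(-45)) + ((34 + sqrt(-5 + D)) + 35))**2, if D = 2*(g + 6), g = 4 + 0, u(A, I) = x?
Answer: (109 + sqrt(15))**2 ≈ 12740.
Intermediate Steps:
u(A, I) = -5
g = 4
D = 20 (D = 2*(4 + 6) = 2*10 = 20)
((u(-1, 5) - 1*(-45)) + ((34 + sqrt(-5 + D)) + 35))**2 = ((-5 - 1*(-45)) + ((34 + sqrt(-5 + 20)) + 35))**2 = ((-5 + 45) + ((34 + sqrt(15)) + 35))**2 = (40 + (69 + sqrt(15)))**2 = (109 + sqrt(15))**2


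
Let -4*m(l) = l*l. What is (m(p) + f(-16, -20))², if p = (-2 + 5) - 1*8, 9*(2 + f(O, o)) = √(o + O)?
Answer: 9737/144 - 11*I ≈ 67.618 - 11.0*I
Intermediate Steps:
f(O, o) = -2 + √(O + o)/9 (f(O, o) = -2 + √(o + O)/9 = -2 + √(O + o)/9)
p = -5 (p = 3 - 8 = -5)
m(l) = -l²/4 (m(l) = -l*l/4 = -l²/4)
(m(p) + f(-16, -20))² = (-¼*(-5)² + (-2 + √(-16 - 20)/9))² = (-¼*25 + (-2 + √(-36)/9))² = (-25/4 + (-2 + (6*I)/9))² = (-25/4 + (-2 + 2*I/3))² = (-33/4 + 2*I/3)²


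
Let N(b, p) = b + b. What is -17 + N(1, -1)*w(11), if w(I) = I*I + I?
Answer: 247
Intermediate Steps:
N(b, p) = 2*b
w(I) = I + I² (w(I) = I² + I = I + I²)
-17 + N(1, -1)*w(11) = -17 + (2*1)*(11*(1 + 11)) = -17 + 2*(11*12) = -17 + 2*132 = -17 + 264 = 247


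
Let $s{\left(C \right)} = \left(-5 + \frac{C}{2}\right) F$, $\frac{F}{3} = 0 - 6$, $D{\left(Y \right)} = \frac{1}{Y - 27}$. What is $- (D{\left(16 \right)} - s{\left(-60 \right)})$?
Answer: $\frac{6931}{11} \approx 630.09$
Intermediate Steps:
$D{\left(Y \right)} = \frac{1}{-27 + Y}$
$F = -18$ ($F = 3 \left(0 - 6\right) = 3 \left(-6\right) = -18$)
$s{\left(C \right)} = 90 - 9 C$ ($s{\left(C \right)} = \left(-5 + \frac{C}{2}\right) \left(-18\right) = 90 - 9 C$)
$- (D{\left(16 \right)} - s{\left(-60 \right)}) = - (\frac{1}{-27 + 16} - \left(90 - -540\right)) = - (\frac{1}{-11} - \left(90 + 540\right)) = - (- \frac{1}{11} - 630) = \left(-1\right) \left(- \frac{6931}{11}\right) = \frac{6931}{11}$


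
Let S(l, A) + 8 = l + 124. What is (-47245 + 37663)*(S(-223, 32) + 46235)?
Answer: -441998496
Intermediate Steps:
S(l, A) = 116 + l (S(l, A) = -8 + (l + 124) = -8 + (124 + l) = 116 + l)
(-47245 + 37663)*(S(-223, 32) + 46235) = (-47245 + 37663)*((116 - 223) + 46235) = -9582*(-107 + 46235) = -9582*46128 = -441998496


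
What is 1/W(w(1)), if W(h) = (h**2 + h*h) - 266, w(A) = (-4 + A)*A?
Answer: -1/248 ≈ -0.0040323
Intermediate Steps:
w(A) = A*(-4 + A)
W(h) = -266 + 2*h**2 (W(h) = (h**2 + h**2) - 266 = 2*h**2 - 266 = -266 + 2*h**2)
1/W(w(1)) = 1/(-266 + 2*(1*(-4 + 1))**2) = 1/(-266 + 2*(1*(-3))**2) = 1/(-266 + 2*(-3)**2) = 1/(-266 + 2*9) = 1/(-266 + 18) = 1/(-248) = -1/248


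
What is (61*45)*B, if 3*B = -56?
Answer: -51240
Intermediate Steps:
B = -56/3 (B = (1/3)*(-56) = -56/3 ≈ -18.667)
(61*45)*B = (61*45)*(-56/3) = 2745*(-56/3) = -51240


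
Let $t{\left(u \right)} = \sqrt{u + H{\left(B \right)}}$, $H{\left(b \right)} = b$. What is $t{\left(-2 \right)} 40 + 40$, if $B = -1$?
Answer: $40 + 40 i \sqrt{3} \approx 40.0 + 69.282 i$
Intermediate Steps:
$t{\left(u \right)} = \sqrt{-1 + u}$ ($t{\left(u \right)} = \sqrt{u - 1} = \sqrt{-1 + u}$)
$t{\left(-2 \right)} 40 + 40 = \sqrt{-1 - 2} \cdot 40 + 40 = \sqrt{-3} \cdot 40 + 40 = i \sqrt{3} \cdot 40 + 40 = 40 i \sqrt{3} + 40 = 40 + 40 i \sqrt{3}$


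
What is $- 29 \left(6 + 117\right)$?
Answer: $-3567$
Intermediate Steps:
$- 29 \left(6 + 117\right) = \left(-29\right) 123 = -3567$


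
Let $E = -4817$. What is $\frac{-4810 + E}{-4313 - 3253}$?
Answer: $\frac{3209}{2522} \approx 1.2724$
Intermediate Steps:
$\frac{-4810 + E}{-4313 - 3253} = \frac{-4810 - 4817}{-4313 - 3253} = - \frac{9627}{-7566} = \left(-9627\right) \left(- \frac{1}{7566}\right) = \frac{3209}{2522}$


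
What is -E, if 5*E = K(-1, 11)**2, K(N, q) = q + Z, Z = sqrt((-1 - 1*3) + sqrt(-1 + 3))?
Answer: -(11 + I*sqrt(4 - sqrt(2)))**2/5 ≈ -23.683 - 7.0754*I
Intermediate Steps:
Z = sqrt(-4 + sqrt(2)) (Z = sqrt((-1 - 3) + sqrt(2)) = sqrt(-4 + sqrt(2)) ≈ 1.608*I)
K(N, q) = q + sqrt(-4 + sqrt(2))
E = (11 + sqrt(-4 + sqrt(2)))**2/5 ≈ 23.683 + 7.0754*I
-E = -(11 + I*sqrt(4 - sqrt(2)))**2/5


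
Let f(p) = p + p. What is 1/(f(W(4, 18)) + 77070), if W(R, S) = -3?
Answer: 1/77064 ≈ 1.2976e-5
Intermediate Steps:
f(p) = 2*p
1/(f(W(4, 18)) + 77070) = 1/(2*(-3) + 77070) = 1/(-6 + 77070) = 1/77064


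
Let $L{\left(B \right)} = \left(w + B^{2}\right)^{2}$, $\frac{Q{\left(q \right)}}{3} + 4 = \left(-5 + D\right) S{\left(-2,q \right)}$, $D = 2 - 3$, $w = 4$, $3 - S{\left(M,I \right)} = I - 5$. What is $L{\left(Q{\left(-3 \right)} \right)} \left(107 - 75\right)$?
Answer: $62245210112$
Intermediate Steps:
$S{\left(M,I \right)} = 8 - I$ ($S{\left(M,I \right)} = 3 - \left(I - 5\right) = 3 - \left(-5 + I\right) = 8 - I$)
$D = -1$ ($D = 2 - 3 = -1$)
$Q{\left(q \right)} = -156 + 18 q$ ($Q{\left(q \right)} = -12 + 3 \left(-5 - 1\right) \left(8 - q\right) = -12 + 3 \left(- 6 \left(8 - q\right)\right) = -12 + 3 \left(-48 + 6 q\right) = -12 + \left(-144 + 18 q\right) = -156 + 18 q$)
$L{\left(B \right)} = \left(4 + B^{2}\right)^{2}$
$L{\left(Q{\left(-3 \right)} \right)} \left(107 - 75\right) = \left(4 + \left(-156 + 18 \left(-3\right)\right)^{2}\right)^{2} \left(107 - 75\right) = \left(4 + \left(-156 - 54\right)^{2}\right)^{2} \cdot 32 = \left(4 + \left(-210\right)^{2}\right)^{2} \cdot 32 = \left(4 + 44100\right)^{2} \cdot 32 = 44104^{2} \cdot 32 = 1945162816 \cdot 32 = 62245210112$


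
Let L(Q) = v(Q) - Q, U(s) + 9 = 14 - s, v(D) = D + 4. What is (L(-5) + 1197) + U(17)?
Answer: 1189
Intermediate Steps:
v(D) = 4 + D
U(s) = 5 - s (U(s) = -9 + (14 - s) = 5 - s)
L(Q) = 4 (L(Q) = (4 + Q) - Q = 4)
(L(-5) + 1197) + U(17) = (4 + 1197) + (5 - 1*17) = 1201 + (5 - 17) = 1201 - 12 = 1189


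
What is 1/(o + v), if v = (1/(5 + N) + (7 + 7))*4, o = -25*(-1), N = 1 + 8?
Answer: 7/569 ≈ 0.012302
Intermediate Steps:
N = 9
o = 25
v = 394/7 (v = (1/(5 + 9) + (7 + 7))*4 = (1/14 + 14)*4 = (197/14)*4 = 394/7 ≈ 56.286)
1/(o + v) = 1/(25 + 394/7) = 1/(569/7) = 7/569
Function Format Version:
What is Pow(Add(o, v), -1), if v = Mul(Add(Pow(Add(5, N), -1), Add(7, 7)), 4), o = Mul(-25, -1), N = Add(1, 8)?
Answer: Rational(7, 569) ≈ 0.012302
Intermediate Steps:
N = 9
o = 25
v = Rational(394, 7) (v = Mul(Add(Pow(Add(5, 9), -1), Add(7, 7)), 4) = Mul(Add(Pow(14, -1), 14), 4) = Mul(Add(Rational(1, 14), 14), 4) = Mul(Rational(197, 14), 4) = Rational(394, 7) ≈ 56.286)
Pow(Add(o, v), -1) = Pow(Add(25, Rational(394, 7)), -1) = Pow(Rational(569, 7), -1) = Rational(7, 569)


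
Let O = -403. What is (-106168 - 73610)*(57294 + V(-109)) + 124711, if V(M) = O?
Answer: -10227625487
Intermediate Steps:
V(M) = -403
(-106168 - 73610)*(57294 + V(-109)) + 124711 = (-106168 - 73610)*(57294 - 403) + 124711 = -179778*56891 + 124711 = -10227750198 + 124711 = -10227625487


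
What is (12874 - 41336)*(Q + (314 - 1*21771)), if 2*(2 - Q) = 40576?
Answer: 1188089266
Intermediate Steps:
Q = -20286 (Q = 2 - 1/2*40576 = 2 - 20288 = -20286)
(12874 - 41336)*(Q + (314 - 1*21771)) = (12874 - 41336)*(-20286 + (314 - 1*21771)) = -28462*(-20286 + (314 - 21771)) = -28462*(-20286 - 21457) = -28462*(-41743) = 1188089266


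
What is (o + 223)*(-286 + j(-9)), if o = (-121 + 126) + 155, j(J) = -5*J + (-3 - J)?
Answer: -90005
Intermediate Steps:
j(J) = -3 - 6*J
o = 160 (o = 5 + 155 = 160)
(o + 223)*(-286 + j(-9)) = (160 + 223)*(-286 + (-3 - 6*(-9))) = 383*(-286 + (-3 + 54)) = 383*(-286 + 51) = 383*(-235) = -90005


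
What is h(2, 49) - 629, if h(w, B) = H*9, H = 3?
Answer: -602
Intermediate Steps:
h(w, B) = 27 (h(w, B) = 3*9 = 27)
h(2, 49) - 629 = 27 - 629 = -602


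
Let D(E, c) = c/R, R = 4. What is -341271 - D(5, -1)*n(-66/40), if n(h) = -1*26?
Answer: -682555/2 ≈ -3.4128e+5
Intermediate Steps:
D(E, c) = c/4
n(h) = -26
-341271 - D(5, -1)*n(-66/40) = -341271 - (¼)*(-1)*(-26) = -341271 - (-1)*(-26)/4 = -341271 - 1*13/2 = -341271 - 13/2 = -682555/2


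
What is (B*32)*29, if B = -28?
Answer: -25984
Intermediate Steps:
(B*32)*29 = -28*32*29 = -896*29 = -25984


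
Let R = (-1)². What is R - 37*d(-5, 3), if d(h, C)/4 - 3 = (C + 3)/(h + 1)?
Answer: -221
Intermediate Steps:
d(h, C) = 12 + 4*(3 + C)/(1 + h) (d(h, C) = 12 + 4*((C + 3)/(h + 1)) = 12 + 4*((3 + C)/(1 + h)) = 12 + 4*(3 + C)/(1 + h))
R = 1
R - 37*d(-5, 3) = 1 - 148*(6 + 3 + 3*(-5))/(1 - 5) = 1 - 148*(6 + 3 - 15)/(-4) = 1 - 148*(-1)*(-6)/4 = 1 - 37*6 = 1 - 222 = -221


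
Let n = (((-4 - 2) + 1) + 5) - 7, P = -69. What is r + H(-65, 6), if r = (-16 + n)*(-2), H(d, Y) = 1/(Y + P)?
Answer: 2897/63 ≈ 45.984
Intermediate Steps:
H(d, Y) = 1/(-69 + Y) (H(d, Y) = 1/(Y - 69) = 1/(-69 + Y))
n = -7 (n = ((-6 + 1) + 5) - 7 = (-5 + 5) - 7 = 0 - 7 = -7)
r = 46 (r = (-16 - 7)*(-2) = -23*(-2) = 46)
r + H(-65, 6) = 46 + 1/(-69 + 6) = 46 + 1/(-63) = 46 - 1/63 = 2897/63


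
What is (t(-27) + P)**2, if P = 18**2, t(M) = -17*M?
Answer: 613089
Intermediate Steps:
P = 324
(t(-27) + P)**2 = (-17*(-27) + 324)**2 = (459 + 324)**2 = 783**2 = 613089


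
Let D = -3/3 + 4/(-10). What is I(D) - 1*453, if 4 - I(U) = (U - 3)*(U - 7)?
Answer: -12149/25 ≈ -485.96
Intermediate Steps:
D = -7/5 (D = -3*⅓ + 4*(-⅒) = -1 - ⅖ = -7/5 ≈ -1.4000)
I(U) = 4 - (-7 + U)*(-3 + U) (I(U) = 4 - (U - 3)*(U - 7) = 4 - (-3 + U)*(-7 + U) = 4 - (-7 + U)*(-3 + U))
I(D) - 1*453 = (-17 - (-7/5)² + 10*(-7/5)) - 1*453 = (-17 - 1*49/25 - 14) - 453 = (-17 - 49/25 - 14) - 453 = -824/25 - 453 = -12149/25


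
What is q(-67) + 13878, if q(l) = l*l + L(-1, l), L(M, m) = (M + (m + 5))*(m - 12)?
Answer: 23344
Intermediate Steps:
L(M, m) = (-12 + m)*(5 + M + m) (L(M, m) = (M + (5 + m))*(-12 + m) = (5 + M + m)*(-12 + m) = (-12 + m)*(5 + M + m))
q(l) = -48 - 8*l + 2*l² (q(l) = l*l + (-60 + l² - 12*(-1) - 7*l - l) = l² + (-60 + l² + 12 - 7*l - l) = l² + (-48 + l² - 8*l) = -48 - 8*l + 2*l²)
q(-67) + 13878 = (-48 - 8*(-67) + 2*(-67)²) + 13878 = (-48 + 536 + 2*4489) + 13878 = (-48 + 536 + 8978) + 13878 = 9466 + 13878 = 23344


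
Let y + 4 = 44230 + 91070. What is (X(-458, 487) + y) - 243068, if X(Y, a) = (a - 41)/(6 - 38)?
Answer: -1724575/16 ≈ -1.0779e+5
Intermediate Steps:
X(Y, a) = 41/32 - a/32 (X(Y, a) = (-41 + a)/(-32) = (-41 + a)*(-1/32) = 41/32 - a/32)
y = 135296 (y = -4 + (44230 + 91070) = -4 + 135300 = 135296)
(X(-458, 487) + y) - 243068 = ((41/32 - 1/32*487) + 135296) - 243068 = ((41/32 - 487/32) + 135296) - 243068 = (-223/16 + 135296) - 243068 = 2164513/16 - 243068 = -1724575/16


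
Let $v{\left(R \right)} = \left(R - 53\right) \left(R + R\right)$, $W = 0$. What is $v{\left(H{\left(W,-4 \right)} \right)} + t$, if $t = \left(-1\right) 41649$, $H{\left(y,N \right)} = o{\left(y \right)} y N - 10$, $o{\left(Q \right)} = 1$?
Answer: $-40389$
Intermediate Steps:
$H{\left(y,N \right)} = -10 + N y$ ($H{\left(y,N \right)} = 1 y N - 10 = y N - 10 = N y - 10 = -10 + N y$)
$t = -41649$
$v{\left(R \right)} = 2 R \left(-53 + R\right)$ ($v{\left(R \right)} = \left(-53 + R\right) 2 R = 2 R \left(-53 + R\right)$)
$v{\left(H{\left(W,-4 \right)} \right)} + t = 2 \left(-10 - 0\right) \left(-53 - 10\right) - 41649 = 2 \left(-10 + 0\right) \left(-53 + \left(-10 + 0\right)\right) - 41649 = 2 \left(-10\right) \left(-53 - 10\right) - 41649 = 2 \left(-10\right) \left(-63\right) - 41649 = 1260 - 41649 = -40389$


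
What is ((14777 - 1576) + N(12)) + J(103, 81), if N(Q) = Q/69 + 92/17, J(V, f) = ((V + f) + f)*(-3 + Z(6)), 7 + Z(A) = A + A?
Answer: 5371005/391 ≈ 13737.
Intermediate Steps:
Z(A) = -7 + 2*A (Z(A) = -7 + (A + A) = -7 + 2*A)
J(V, f) = 2*V + 4*f (J(V, f) = ((V + f) + f)*(-3 + (-7 + 2*6)) = (V + 2*f)*(-3 + (-7 + 12)) = (V + 2*f)*(-3 + 5) = (V + 2*f)*2 = 2*V + 4*f)
N(Q) = 92/17 + Q/69 (N(Q) = Q*(1/69) + 92*(1/17) = Q/69 + 92/17 = 92/17 + Q/69)
((14777 - 1576) + N(12)) + J(103, 81) = ((14777 - 1576) + (92/17 + (1/69)*12)) + (2*103 + 4*81) = (13201 + (92/17 + 4/23)) + (206 + 324) = (13201 + 2184/391) + 530 = 5163775/391 + 530 = 5371005/391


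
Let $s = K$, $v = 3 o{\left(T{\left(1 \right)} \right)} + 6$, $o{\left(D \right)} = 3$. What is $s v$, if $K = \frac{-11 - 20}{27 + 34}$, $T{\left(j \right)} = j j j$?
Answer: $- \frac{465}{61} \approx -7.6229$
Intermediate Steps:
$T{\left(j \right)} = j^{3}$ ($T{\left(j \right)} = j^{2} j = j^{3}$)
$K = - \frac{31}{61}$ ($K = \frac{-11 - 20}{61} = \left(-31\right) \frac{1}{61} = - \frac{31}{61} \approx -0.5082$)
$v = 15$ ($v = 3 \cdot 3 + 6 = 9 + 6 = 15$)
$s = - \frac{31}{61} \approx -0.5082$
$s v = \left(- \frac{31}{61}\right) 15 = - \frac{465}{61}$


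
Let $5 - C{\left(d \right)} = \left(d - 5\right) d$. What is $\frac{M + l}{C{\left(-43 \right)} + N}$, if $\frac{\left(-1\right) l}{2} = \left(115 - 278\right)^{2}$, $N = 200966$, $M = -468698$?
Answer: $- \frac{521836}{198907} \approx -2.6235$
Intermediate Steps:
$C{\left(d \right)} = 5 - d \left(-5 + d\right)$ ($C{\left(d \right)} = 5 - \left(d - 5\right) d = 5 - \left(-5 + d\right) d = 5 - d \left(-5 + d\right)$)
$l = -53138$ ($l = - 2 \left(115 - 278\right)^{2} = - 2 \left(-163\right)^{2} = \left(-2\right) 26569 = -53138$)
$\frac{M + l}{C{\left(-43 \right)} + N} = \frac{-468698 - 53138}{\left(5 - \left(-43\right)^{2} + 5 \left(-43\right)\right) + 200966} = - \frac{521836}{\left(5 - 1849 - 215\right) + 200966} = - \frac{521836}{-2059 + 200966} = - \frac{521836}{198907}$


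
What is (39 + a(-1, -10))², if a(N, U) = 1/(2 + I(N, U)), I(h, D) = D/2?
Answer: 13456/9 ≈ 1495.1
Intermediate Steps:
I(h, D) = D/2 (I(h, D) = D*(½) = D/2)
a(N, U) = 1/(2 + U/2)
(39 + a(-1, -10))² = (39 + 2/(4 - 10))² = (39 + 2/(-6))² = (39 + 2*(-⅙))² = (39 - ⅓)² = (116/3)² = 13456/9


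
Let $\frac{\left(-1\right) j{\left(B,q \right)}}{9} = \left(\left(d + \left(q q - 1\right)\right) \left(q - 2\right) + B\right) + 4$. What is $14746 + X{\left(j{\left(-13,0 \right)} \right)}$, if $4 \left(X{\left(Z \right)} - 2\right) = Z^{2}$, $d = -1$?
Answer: $\frac{61017}{4} \approx 15254.0$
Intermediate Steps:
$j{\left(B,q \right)} = -36 - 9 B - 9 \left(-2 + q\right) \left(-2 + q^{2}\right)$ ($j{\left(B,q \right)} = - 9 \left(\left(\left(-1 + \left(q q - 1\right)\right) \left(q - 2\right) + B\right) + 4\right) = - 9 \left(\left(\left(-1 + \left(q^{2} - 1\right)\right) \left(-2 + q\right) + B\right) + 4\right) = - 9 \left(\left(\left(-1 + \left(-1 + q^{2}\right)\right) \left(-2 + q\right) + B\right) + 4\right) = - 9 \left(\left(\left(-2 + q^{2}\right) \left(-2 + q\right) + B\right) + 4\right) = - 9 \left(\left(\left(-2 + q\right) \left(-2 + q^{2}\right) + B\right) + 4\right) = - 9 \left(\left(B + \left(-2 + q\right) \left(-2 + q^{2}\right)\right) + 4\right) = - 9 \left(4 + B + \left(-2 + q\right) \left(-2 + q^{2}\right)\right) = -36 - 9 B - 9 \left(-2 + q\right) \left(-2 + q^{2}\right)$)
$X{\left(Z \right)} = 2 + \frac{Z^{2}}{4}$
$14746 + X{\left(j{\left(-13,0 \right)} \right)} = 14746 + \left(2 + \frac{\left(-72 - -117 - 9 \cdot 0^{3} + 18 \cdot 0 + 18 \cdot 0^{2}\right)^{2}}{4}\right) = 14746 + \left(2 + \frac{\left(-72 + 117 - 0 + 0 + 18 \cdot 0\right)^{2}}{4}\right) = 14746 + \left(2 + \frac{\left(-72 + 117 + 0 + 0 + 0\right)^{2}}{4}\right) = 14746 + \left(2 + \frac{45^{2}}{4}\right) = 14746 + \left(2 + \frac{1}{4} \cdot 2025\right) = 14746 + \left(2 + \frac{2025}{4}\right) = 14746 + \frac{2033}{4} = \frac{61017}{4}$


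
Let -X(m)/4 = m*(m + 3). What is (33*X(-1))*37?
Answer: 9768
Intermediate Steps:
X(m) = -4*m*(3 + m) (X(m) = -4*m*(m + 3) = -4*m*(3 + m))
(33*X(-1))*37 = (33*(-4*(-1)*(3 - 1)))*37 = (33*(-4*(-1)*2))*37 = (33*8)*37 = 264*37 = 9768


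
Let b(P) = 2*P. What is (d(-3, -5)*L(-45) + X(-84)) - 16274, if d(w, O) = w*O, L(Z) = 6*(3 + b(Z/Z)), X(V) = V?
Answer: -15908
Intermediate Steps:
L(Z) = 30 (L(Z) = 6*(3 + 2*(Z/Z)) = 6*(3 + 2*1) = 6*(3 + 2) = 6*5 = 30)
d(w, O) = O*w
(d(-3, -5)*L(-45) + X(-84)) - 16274 = (-5*(-3)*30 - 84) - 16274 = (15*30 - 84) - 16274 = (450 - 84) - 16274 = 366 - 16274 = -15908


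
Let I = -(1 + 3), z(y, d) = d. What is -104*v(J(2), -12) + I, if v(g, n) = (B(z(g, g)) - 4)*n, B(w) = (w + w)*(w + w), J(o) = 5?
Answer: 119804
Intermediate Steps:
I = -4 (I = -1*4 = -4)
B(w) = 4*w**2 (B(w) = (2*w)*(2*w) = 4*w**2)
v(g, n) = n*(-4 + 4*g**2) (v(g, n) = (4*g**2 - 4)*n = (-4 + 4*g**2)*n = n*(-4 + 4*g**2))
-104*v(J(2), -12) + I = -416*(-12)*(-1 + 5**2) - 4 = -416*(-12)*(-1 + 25) - 4 = -416*(-12)*24 - 4 = -104*(-1152) - 4 = 119808 - 4 = 119804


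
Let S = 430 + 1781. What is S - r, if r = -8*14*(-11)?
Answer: 979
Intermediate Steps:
S = 2211
r = 1232 (r = -112*(-11) = 1232)
S - r = 2211 - 1*1232 = 2211 - 1232 = 979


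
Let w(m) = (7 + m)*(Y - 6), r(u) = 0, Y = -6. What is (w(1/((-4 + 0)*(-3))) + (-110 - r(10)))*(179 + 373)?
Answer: -107640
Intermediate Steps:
w(m) = -84 - 12*m (w(m) = (7 + m)*(-6 - 6) = (7 + m)*(-12) = -84 - 12*m)
(w(1/((-4 + 0)*(-3))) + (-110 - r(10)))*(179 + 373) = ((-84 - 12*(-1/(3*(-4 + 0)))) + (-110 - 1*0))*(179 + 373) = ((-84 - 12/((-4*(-3)))) + (-110 + 0))*552 = ((-84 - 12/12) - 110)*552 = ((-84 - 12*1/12) - 110)*552 = ((-84 - 1) - 110)*552 = (-85 - 110)*552 = -195*552 = -107640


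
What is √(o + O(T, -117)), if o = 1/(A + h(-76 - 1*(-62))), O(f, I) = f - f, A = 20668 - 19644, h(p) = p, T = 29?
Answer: √1010/1010 ≈ 0.031466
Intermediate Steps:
A = 1024
O(f, I) = 0
o = 1/1010 (o = 1/(1024 + (-76 - 1*(-62))) = 1/(1024 + (-76 + 62)) = 1/(1024 - 14) = 1/1010 ≈ 0.00099010)
√(o + O(T, -117)) = √(1/1010 + 0) = √(1/1010) = √1010/1010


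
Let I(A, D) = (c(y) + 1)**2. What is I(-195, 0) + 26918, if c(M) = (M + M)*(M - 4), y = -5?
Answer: 35199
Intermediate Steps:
c(M) = 2*M*(-4 + M) (c(M) = (2*M)*(-4 + M) = 2*M*(-4 + M))
I(A, D) = 8281 (I(A, D) = (2*(-5)*(-4 - 5) + 1)**2 = (2*(-5)*(-9) + 1)**2 = (90 + 1)**2 = 91**2 = 8281)
I(-195, 0) + 26918 = 8281 + 26918 = 35199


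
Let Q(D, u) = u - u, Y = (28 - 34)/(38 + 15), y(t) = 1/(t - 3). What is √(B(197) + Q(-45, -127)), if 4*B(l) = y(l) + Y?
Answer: I*√11423302/20564 ≈ 0.16436*I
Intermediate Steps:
y(t) = 1/(-3 + t)
Y = -6/53 ≈ -0.11321
Q(D, u) = 0
B(l) = -3/106 + 1/(4*(-3 + l)) (B(l) = (1/(-3 + l) - 6/53)/4 = (-6/53 + 1/(-3 + l))/4 = -3/106 + 1/(4*(-3 + l)))
√(B(197) + Q(-45, -127)) = √((71 - 6*197)/(212*(-3 + 197)) + 0) = √((1/212)*(71 - 1182)/194 + 0) = √((1/212)*(1/194)*(-1111) + 0) = √(-1111/41128 + 0) = √(-1111/41128) = I*√11423302/20564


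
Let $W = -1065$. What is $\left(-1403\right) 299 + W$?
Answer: $-420562$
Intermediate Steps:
$\left(-1403\right) 299 + W = \left(-1403\right) 299 - 1065 = -419497 - 1065 = -420562$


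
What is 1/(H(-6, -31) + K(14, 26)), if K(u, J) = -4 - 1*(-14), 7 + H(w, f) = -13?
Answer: -1/10 ≈ -0.10000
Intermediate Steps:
H(w, f) = -20 (H(w, f) = -7 - 13 = -20)
K(u, J) = 10 (K(u, J) = -4 + 14 = 10)
1/(H(-6, -31) + K(14, 26)) = 1/(-20 + 10) = 1/(-10) = -1/10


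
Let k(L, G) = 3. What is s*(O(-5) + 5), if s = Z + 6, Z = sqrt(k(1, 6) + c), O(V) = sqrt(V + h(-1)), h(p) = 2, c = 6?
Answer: 45 + 9*I*sqrt(3) ≈ 45.0 + 15.588*I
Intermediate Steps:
O(V) = sqrt(2 + V) (O(V) = sqrt(V + 2) = sqrt(2 + V))
Z = 3 (Z = sqrt(3 + 6) = sqrt(9) = 3)
s = 9 (s = 3 + 6 = 9)
s*(O(-5) + 5) = 9*(sqrt(2 - 5) + 5) = 9*(sqrt(-3) + 5) = 9*(I*sqrt(3) + 5) = 9*(5 + I*sqrt(3)) = 45 + 9*I*sqrt(3)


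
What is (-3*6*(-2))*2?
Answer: 72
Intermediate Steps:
(-3*6*(-2))*2 = -18*(-2)*2 = 36*2 = 72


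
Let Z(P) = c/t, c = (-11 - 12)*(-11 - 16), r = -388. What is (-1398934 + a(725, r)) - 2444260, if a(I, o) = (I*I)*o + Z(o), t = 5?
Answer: -1038927849/5 ≈ -2.0779e+8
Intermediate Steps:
c = 621 (c = -23*(-27) = 621)
Z(P) = 621/5
a(I, o) = 621/5 + o*I² (a(I, o) = (I*I)*o + 621/5 = I²*o + 621/5 = o*I² + 621/5 = 621/5 + o*I²)
(-1398934 + a(725, r)) - 2444260 = (-1398934 + (621/5 - 388*725²)) - 2444260 = (-1398934 + (621/5 - 388*525625)) - 2444260 = (-1398934 + (621/5 - 203942500)) - 2444260 = (-1398934 - 1019711879/5) - 2444260 = -1026706549/5 - 2444260 = -1038927849/5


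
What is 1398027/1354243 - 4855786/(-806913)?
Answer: 7704000360649/1092756281859 ≈ 7.0501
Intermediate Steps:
1398027/1354243 - 4855786/(-806913) = 1398027*(1/1354243) - 4855786*(-1/806913) = 1398027/1354243 + 4855786/806913 = 7704000360649/1092756281859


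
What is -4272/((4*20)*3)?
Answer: -89/5 ≈ -17.800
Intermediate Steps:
-4272/((4*20)*3) = -4272/(80*3) = -4272/240 = -4272*1/240 = -89/5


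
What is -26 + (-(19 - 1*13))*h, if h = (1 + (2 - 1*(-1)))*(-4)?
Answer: 70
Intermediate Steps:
h = -16 (h = (1 + (2 + 1))*(-4) = (1 + 3)*(-4) = 4*(-4) = -16)
-26 + (-(19 - 1*13))*h = -26 - (19 - 1*13)*(-16) = -26 - (19 - 13)*(-16) = -26 - 1*6*(-16) = -26 - 6*(-16) = -26 + 96 = 70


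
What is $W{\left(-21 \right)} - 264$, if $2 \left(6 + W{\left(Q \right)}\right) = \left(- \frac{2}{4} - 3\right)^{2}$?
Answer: $- \frac{2111}{8} \approx -263.88$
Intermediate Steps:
$W{\left(Q \right)} = \frac{1}{8}$ ($W{\left(Q \right)} = -6 + \frac{\left(- \frac{2}{4} - 3\right)^{2}}{2} = -6 + \frac{\left(\left(-2\right) \frac{1}{4} - 3\right)^{2}}{2} = -6 + \frac{\left(- \frac{1}{2} - 3\right)^{2}}{2} = -6 + \frac{\left(- \frac{7}{2}\right)^{2}}{2} = -6 + \frac{1}{2} \cdot \frac{49}{4} = -6 + \frac{49}{8} = \frac{1}{8}$)
$W{\left(-21 \right)} - 264 = \frac{1}{8} - 264 = - \frac{2111}{8}$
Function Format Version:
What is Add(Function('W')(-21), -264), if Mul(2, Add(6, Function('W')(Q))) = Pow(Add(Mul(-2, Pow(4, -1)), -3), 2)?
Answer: Rational(-2111, 8) ≈ -263.88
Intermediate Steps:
Function('W')(Q) = Rational(1, 8) (Function('W')(Q) = Add(-6, Mul(Rational(1, 2), Pow(Add(Mul(-2, Pow(4, -1)), -3), 2))) = Add(-6, Mul(Rational(1, 2), Pow(Add(Mul(-2, Rational(1, 4)), -3), 2))) = Add(-6, Mul(Rational(1, 2), Pow(Add(Rational(-1, 2), -3), 2))) = Add(-6, Mul(Rational(1, 2), Pow(Rational(-7, 2), 2))) = Add(-6, Mul(Rational(1, 2), Rational(49, 4))) = Add(-6, Rational(49, 8)) = Rational(1, 8))
Add(Function('W')(-21), -264) = Add(Rational(1, 8), -264) = Rational(-2111, 8)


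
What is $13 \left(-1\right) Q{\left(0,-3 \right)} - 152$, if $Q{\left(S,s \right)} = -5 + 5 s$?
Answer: $108$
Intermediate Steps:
$13 \left(-1\right) Q{\left(0,-3 \right)} - 152 = 13 \left(-1\right) \left(-5 + 5 \left(-3\right)\right) - 152 = - 13 \left(-5 - 15\right) - 152 = \left(-13\right) \left(-20\right) - 152 = 260 - 152 = 108$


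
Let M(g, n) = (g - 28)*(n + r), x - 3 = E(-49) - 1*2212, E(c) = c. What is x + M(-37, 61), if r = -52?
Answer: -2843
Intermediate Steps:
x = -2258 (x = 3 + (-49 - 1*2212) = 3 + (-49 - 2212) = 3 - 2261 = -2258)
M(g, n) = (-52 + n)*(-28 + g) (M(g, n) = (g - 28)*(n - 52) = (-28 + g)*(-52 + n) = (-52 + n)*(-28 + g))
x + M(-37, 61) = -2258 + (1456 - 52*(-37) - 28*61 - 37*61) = -2258 + (1456 + 1924 - 1708 - 2257) = -2258 - 585 = -2843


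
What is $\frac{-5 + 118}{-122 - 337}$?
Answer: $- \frac{113}{459} \approx -0.24619$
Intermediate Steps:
$\frac{-5 + 118}{-122 - 337} = \frac{113}{-459} = 113 \left(- \frac{1}{459}\right) = - \frac{113}{459}$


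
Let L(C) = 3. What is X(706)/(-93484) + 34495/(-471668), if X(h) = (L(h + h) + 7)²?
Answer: -817974345/11023352828 ≈ -0.074204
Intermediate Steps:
X(h) = 100 (X(h) = (3 + 7)² = 10² = 100)
X(706)/(-93484) + 34495/(-471668) = 100/(-93484) + 34495/(-471668) = 100*(-1/93484) + 34495*(-1/471668) = -25/23371 - 34495/471668 = -817974345/11023352828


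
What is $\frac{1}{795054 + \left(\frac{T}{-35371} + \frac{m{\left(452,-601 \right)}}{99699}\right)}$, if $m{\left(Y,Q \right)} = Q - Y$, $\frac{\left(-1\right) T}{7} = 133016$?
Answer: $\frac{167926349}{133514934224971} \approx 1.2577 \cdot 10^{-6}$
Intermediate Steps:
$T = -931112$ ($T = \left(-7\right) 133016 = -931112$)
$\frac{1}{795054 + \left(\frac{T}{-35371} + \frac{m{\left(452,-601 \right)}}{99699}\right)} = \frac{1}{795054 + \left(- \frac{931112}{-35371} + \frac{-601 - 452}{99699}\right)} = \frac{1}{795054 + \left(\left(-931112\right) \left(- \frac{1}{35371}\right) + \left(-601 - 452\right) \frac{1}{99699}\right)} = \frac{1}{795054 + \left(\frac{133016}{5053} - \frac{351}{33233}\right)} = \frac{1}{795054 + \frac{4418747125}{167926349}} = \frac{1}{\frac{133514934224971}{167926349}} = \frac{167926349}{133514934224971}$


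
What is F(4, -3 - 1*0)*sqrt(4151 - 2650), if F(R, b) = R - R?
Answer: 0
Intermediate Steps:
F(R, b) = 0
F(4, -3 - 1*0)*sqrt(4151 - 2650) = 0*sqrt(4151 - 2650) = 0*sqrt(1501) = 0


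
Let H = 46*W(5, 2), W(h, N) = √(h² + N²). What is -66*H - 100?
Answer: -100 - 3036*√29 ≈ -16449.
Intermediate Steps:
W(h, N) = √(N² + h²)
H = 46*√29 (H = 46*√(2² + 5²) = 46*√(4 + 25) = 46*√29 ≈ 247.72)
-66*H - 100 = -3036*√29 - 100 = -100 - 3036*√29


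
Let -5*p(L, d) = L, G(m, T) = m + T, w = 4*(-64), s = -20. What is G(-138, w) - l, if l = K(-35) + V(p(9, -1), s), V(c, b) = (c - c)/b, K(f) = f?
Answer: -359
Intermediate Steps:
w = -256
G(m, T) = T + m
p(L, d) = -L/5
V(c, b) = 0 (V(c, b) = 0/b = 0)
l = -35 (l = -35 + 0 = -35)
G(-138, w) - l = (-256 - 138) - 1*(-35) = -394 + 35 = -359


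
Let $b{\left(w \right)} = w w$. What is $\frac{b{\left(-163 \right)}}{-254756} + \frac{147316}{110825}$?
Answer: $\frac{2660394267}{2171794900} \approx 1.225$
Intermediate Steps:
$b{\left(w \right)} = w^{2}$
$\frac{b{\left(-163 \right)}}{-254756} + \frac{147316}{110825} = \frac{\left(-163\right)^{2}}{-254756} + \frac{147316}{110825} = 26569 \left(- \frac{1}{254756}\right) + 147316 \cdot \frac{1}{110825} = - \frac{26569}{254756} + \frac{11332}{8525} = \frac{2660394267}{2171794900}$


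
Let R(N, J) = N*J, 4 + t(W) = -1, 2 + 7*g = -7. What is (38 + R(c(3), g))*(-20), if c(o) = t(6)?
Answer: -6220/7 ≈ -888.57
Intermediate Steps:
g = -9/7 (g = -2/7 + (⅐)*(-7) = -2/7 - 1 = -9/7 ≈ -1.2857)
t(W) = -5 (t(W) = -4 - 1 = -5)
c(o) = -5
R(N, J) = J*N
(38 + R(c(3), g))*(-20) = (38 - 9/7*(-5))*(-20) = (38 + 45/7)*(-20) = (311/7)*(-20) = -6220/7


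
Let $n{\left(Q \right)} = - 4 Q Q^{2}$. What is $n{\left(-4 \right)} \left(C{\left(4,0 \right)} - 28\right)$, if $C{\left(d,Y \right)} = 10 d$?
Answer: $3072$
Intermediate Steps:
$n{\left(Q \right)} = - 4 Q^{3}$
$n{\left(-4 \right)} \left(C{\left(4,0 \right)} - 28\right) = - 4 \left(-4\right)^{3} \left(10 \cdot 4 - 28\right) = \left(-4\right) \left(-64\right) \left(40 - 28\right) = 256 \cdot 12 = 3072$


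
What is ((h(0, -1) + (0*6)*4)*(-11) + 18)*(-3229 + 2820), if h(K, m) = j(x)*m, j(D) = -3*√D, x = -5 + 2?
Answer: -7362 + 13497*I*√3 ≈ -7362.0 + 23378.0*I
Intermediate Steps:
x = -3
h(K, m) = -3*I*m*√3 (h(K, m) = (-3*I*√3)*m = -3*I*m*√3)
((h(0, -1) + (0*6)*4)*(-11) + 18)*(-3229 + 2820) = ((-3*I*(-1)*√3 + (0*6)*4)*(-11) + 18)*(-3229 + 2820) = ((3*I*√3 + 0*4)*(-11) + 18)*(-409) = ((3*I*√3 + 0)*(-11) + 18)*(-409) = ((3*I*√3)*(-11) + 18)*(-409) = (-33*I*√3 + 18)*(-409) = (18 - 33*I*√3)*(-409) = -7362 + 13497*I*√3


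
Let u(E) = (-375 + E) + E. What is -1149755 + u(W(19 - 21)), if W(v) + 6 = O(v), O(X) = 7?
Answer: -1150128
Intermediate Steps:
W(v) = 1 (W(v) = -6 + 7 = 1)
u(E) = -375 + 2*E
-1149755 + u(W(19 - 21)) = -1149755 + (-375 + 2*1) = -1149755 + (-375 + 2) = -1149755 - 373 = -1150128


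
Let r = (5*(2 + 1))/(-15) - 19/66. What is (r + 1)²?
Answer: 361/4356 ≈ 0.082874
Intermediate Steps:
r = -85/66 (r = (5*3)*(-1/15) - 19*1/66 = 15*(-1/15) - 19/66 = -1 - 19/66 = -85/66 ≈ -1.2879)
(r + 1)² = (-85/66 + 1)² = (-19/66)² = 361/4356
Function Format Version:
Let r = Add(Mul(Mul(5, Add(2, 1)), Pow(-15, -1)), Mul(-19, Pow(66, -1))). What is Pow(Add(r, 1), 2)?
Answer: Rational(361, 4356) ≈ 0.082874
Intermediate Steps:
r = Rational(-85, 66) (r = Add(Mul(Mul(5, 3), Rational(-1, 15)), Mul(-19, Rational(1, 66))) = Add(Mul(15, Rational(-1, 15)), Rational(-19, 66)) = Add(-1, Rational(-19, 66)) = Rational(-85, 66) ≈ -1.2879)
Pow(Add(r, 1), 2) = Pow(Add(Rational(-85, 66), 1), 2) = Pow(Rational(-19, 66), 2) = Rational(361, 4356)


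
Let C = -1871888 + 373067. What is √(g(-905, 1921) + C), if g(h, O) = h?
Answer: I*√1499726 ≈ 1224.6*I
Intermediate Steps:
C = -1498821
√(g(-905, 1921) + C) = √(-905 - 1498821) = √(-1499726) = I*√1499726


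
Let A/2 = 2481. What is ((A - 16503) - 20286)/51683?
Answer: -31827/51683 ≈ -0.61581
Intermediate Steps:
A = 4962 (A = 2*2481 = 4962)
((A - 16503) - 20286)/51683 = ((4962 - 16503) - 20286)/51683 = (-11541 - 20286)*(1/51683) = -31827*1/51683 = -31827/51683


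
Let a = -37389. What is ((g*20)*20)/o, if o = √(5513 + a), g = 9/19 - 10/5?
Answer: 5800*I*√7969/151411 ≈ 3.4196*I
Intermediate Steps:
g = -29/19 (g = 9*(1/19) - 10*⅕ = 9/19 - 2 = -29/19 ≈ -1.5263)
o = 2*I*√7969 (o = √(5513 - 37389) = √(-31876) = 2*I*√7969 ≈ 178.54*I)
((g*20)*20)/o = (-29/19*20*20)/((2*I*√7969)) = (-580/19*20)*(-I*√7969/15938) = -(-5800)*I*√7969/151411 = 5800*I*√7969/151411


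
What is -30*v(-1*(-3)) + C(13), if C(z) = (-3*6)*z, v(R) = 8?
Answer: -474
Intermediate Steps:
C(z) = -18*z
-30*v(-1*(-3)) + C(13) = -30*8 - 18*13 = -240 - 234 = -474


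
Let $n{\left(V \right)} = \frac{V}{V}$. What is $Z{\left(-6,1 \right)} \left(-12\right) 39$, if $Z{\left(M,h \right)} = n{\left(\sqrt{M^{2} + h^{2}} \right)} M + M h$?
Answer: $5616$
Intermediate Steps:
$n{\left(V \right)} = 1$
$Z{\left(M,h \right)} = M + M h$ ($Z{\left(M,h \right)} = 1 M + M h = M + M h$)
$Z{\left(-6,1 \right)} \left(-12\right) 39 = - 6 \left(1 + 1\right) \left(-12\right) 39 = \left(-6\right) 2 \left(-12\right) 39 = \left(-12\right) \left(-12\right) 39 = 144 \cdot 39 = 5616$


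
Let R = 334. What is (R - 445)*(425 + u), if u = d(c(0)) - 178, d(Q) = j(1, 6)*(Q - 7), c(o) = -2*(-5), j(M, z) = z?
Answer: -29415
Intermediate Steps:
c(o) = 10
d(Q) = -42 + 6*Q (d(Q) = 6*(Q - 7) = 6*(-7 + Q) = -42 + 6*Q)
u = -160 (u = (-42 + 6*10) - 178 = (-42 + 60) - 178 = 18 - 178 = -160)
(R - 445)*(425 + u) = (334 - 445)*(425 - 160) = -111*265 = -29415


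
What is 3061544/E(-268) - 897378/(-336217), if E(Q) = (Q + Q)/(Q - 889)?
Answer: 148868811609143/22526539 ≈ 6.6086e+6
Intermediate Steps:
E(Q) = 2*Q/(-889 + Q) (E(Q) = (2*Q)/(-889 + Q) = 2*Q/(-889 + Q))
3061544/E(-268) - 897378/(-336217) = 3061544/((2*(-268)/(-889 - 268))) - 897378/(-336217) = 3061544/((2*(-268)/(-1157))) - 897378*(-1/336217) = 3061544/((2*(-268)*(-1/1157))) + 897378/336217 = 3061544/(536/1157) + 897378/336217 = 3061544*(1157/536) + 897378/336217 = 442775801/67 + 897378/336217 = 148868811609143/22526539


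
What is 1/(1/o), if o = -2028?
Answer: -2028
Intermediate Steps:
1/(1/o) = 1/(1/(-2028)) = 1/(-1/2028) = -2028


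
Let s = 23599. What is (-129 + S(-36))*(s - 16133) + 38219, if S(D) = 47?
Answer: -573993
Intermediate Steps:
(-129 + S(-36))*(s - 16133) + 38219 = (-129 + 47)*(23599 - 16133) + 38219 = -82*7466 + 38219 = -612212 + 38219 = -573993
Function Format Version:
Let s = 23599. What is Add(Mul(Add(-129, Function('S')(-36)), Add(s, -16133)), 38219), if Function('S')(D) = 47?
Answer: -573993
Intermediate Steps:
Add(Mul(Add(-129, Function('S')(-36)), Add(s, -16133)), 38219) = Add(Mul(Add(-129, 47), Add(23599, -16133)), 38219) = Add(Mul(-82, 7466), 38219) = Add(-612212, 38219) = -573993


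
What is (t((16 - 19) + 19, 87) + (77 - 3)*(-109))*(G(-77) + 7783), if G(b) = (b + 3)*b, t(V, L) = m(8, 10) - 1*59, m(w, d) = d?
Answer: -109398315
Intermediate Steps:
t(V, L) = -49 (t(V, L) = 10 - 1*59 = 10 - 59 = -49)
G(b) = b*(3 + b) (G(b) = (3 + b)*b = b*(3 + b))
(t((16 - 19) + 19, 87) + (77 - 3)*(-109))*(G(-77) + 7783) = (-49 + (77 - 3)*(-109))*(-77*(3 - 77) + 7783) = (-49 + 74*(-109))*(-77*(-74) + 7783) = (-49 - 8066)*(5698 + 7783) = -8115*13481 = -109398315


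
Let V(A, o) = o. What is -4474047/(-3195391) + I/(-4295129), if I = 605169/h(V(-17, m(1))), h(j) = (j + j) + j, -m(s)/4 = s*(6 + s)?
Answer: 538709636336457/384289263412292 ≈ 1.4018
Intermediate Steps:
m(s) = -4*s*(6 + s)
h(j) = 3*j (h(j) = 2*j + j = 3*j)
I = -201723/28 (I = 605169/((3*(-4*1*(6 + 1)))) = 605169/((3*(-4*1*7))) = 605169/((3*(-28))) = 605169/(-84) = 605169*(-1/84) = -201723/28 ≈ -7204.4)
-4474047/(-3195391) + I/(-4295129) = -4474047/(-3195391) - 201723/28/(-4295129) = -4474047*(-1/3195391) - 201723/28*(-1/4295129) = 4474047/3195391 + 201723/120263612 = 538709636336457/384289263412292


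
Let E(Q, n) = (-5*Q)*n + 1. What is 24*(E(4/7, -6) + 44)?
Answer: 10440/7 ≈ 1491.4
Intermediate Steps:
E(Q, n) = 1 - 5*Q*n (E(Q, n) = -5*Q*n + 1 = 1 - 5*Q*n)
24*(E(4/7, -6) + 44) = 24*((1 - 5*4/7*(-6)) + 44) = 24*((1 + 120/7) + 44) = 24*(127/7 + 44) = 24*(435/7) = 10440/7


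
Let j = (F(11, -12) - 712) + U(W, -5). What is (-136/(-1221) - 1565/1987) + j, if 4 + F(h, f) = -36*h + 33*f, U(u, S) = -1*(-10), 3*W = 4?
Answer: -3635978879/2426127 ≈ -1498.7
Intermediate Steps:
W = 4/3 (W = (⅓)*4 = 4/3 ≈ 1.3333)
U(u, S) = 10
F(h, f) = -4 - 36*h + 33*f (F(h, f) = -4 + (-36*h + 33*f) = -4 - 36*h + 33*f)
j = -1498 (j = ((-4 - 36*11 + 33*(-12)) - 712) + 10 = ((-4 - 396 - 396) - 712) + 10 = (-796 - 712) + 10 = -1508 + 10 = -1498)
(-136/(-1221) - 1565/1987) + j = (-136/(-1221) - 1565/1987) - 1498 = (-136*(-1/1221) - 1565*1/1987) - 1498 = (136/1221 - 1565/1987) - 1498 = -1640633/2426127 - 1498 = -3635978879/2426127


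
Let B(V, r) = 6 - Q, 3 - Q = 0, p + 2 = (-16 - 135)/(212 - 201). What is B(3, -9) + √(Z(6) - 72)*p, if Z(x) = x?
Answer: 3 - 173*I*√66/11 ≈ 3.0 - 127.77*I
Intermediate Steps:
p = -173/11 (p = -2 + (-16 - 135)/(212 - 201) = -2 - 151/11 = -173/11 ≈ -15.727)
Q = 3 (Q = 3 - 1*0 = 3 + 0 = 3)
B(V, r) = 3 (B(V, r) = 6 - 1*3 = 6 - 3 = 3)
B(3, -9) + √(Z(6) - 72)*p = 3 + √(6 - 72)*(-173/11) = 3 + √(-66)*(-173/11) = 3 + (I*√66)*(-173/11) = 3 - 173*I*√66/11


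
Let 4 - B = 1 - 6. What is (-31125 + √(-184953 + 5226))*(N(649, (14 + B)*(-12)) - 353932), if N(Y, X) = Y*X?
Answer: 16591368000 - 533056*I*√179727 ≈ 1.6591e+10 - 2.2599e+8*I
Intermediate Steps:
B = 9 (B = 4 - (1 - 6) = 4 - 1*(-5) = 4 + 5 = 9)
N(Y, X) = X*Y
(-31125 + √(-184953 + 5226))*(N(649, (14 + B)*(-12)) - 353932) = (-31125 + √(-184953 + 5226))*(((14 + 9)*(-12))*649 - 353932) = (-31125 + √(-179727))*((23*(-12))*649 - 353932) = (-31125 + I*√179727)*(-276*649 - 353932) = (-31125 + I*√179727)*(-179124 - 353932) = (-31125 + I*√179727)*(-533056) = 16591368000 - 533056*I*√179727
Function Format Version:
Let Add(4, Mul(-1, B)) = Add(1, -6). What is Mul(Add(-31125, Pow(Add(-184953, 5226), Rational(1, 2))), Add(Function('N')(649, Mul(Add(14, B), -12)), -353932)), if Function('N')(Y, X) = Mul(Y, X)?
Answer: Add(16591368000, Mul(-533056, I, Pow(179727, Rational(1, 2)))) ≈ Add(1.6591e+10, Mul(-2.2599e+8, I))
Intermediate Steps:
B = 9 (B = Add(4, Mul(-1, Add(1, -6))) = Add(4, Mul(-1, -5)) = Add(4, 5) = 9)
Function('N')(Y, X) = Mul(X, Y)
Mul(Add(-31125, Pow(Add(-184953, 5226), Rational(1, 2))), Add(Function('N')(649, Mul(Add(14, B), -12)), -353932)) = Mul(Add(-31125, Pow(Add(-184953, 5226), Rational(1, 2))), Add(Mul(Mul(Add(14, 9), -12), 649), -353932)) = Mul(Add(-31125, Pow(-179727, Rational(1, 2))), Add(Mul(Mul(23, -12), 649), -353932)) = Mul(Add(-31125, Mul(I, Pow(179727, Rational(1, 2)))), Add(Mul(-276, 649), -353932)) = Mul(Add(-31125, Mul(I, Pow(179727, Rational(1, 2)))), Add(-179124, -353932)) = Mul(Add(-31125, Mul(I, Pow(179727, Rational(1, 2)))), -533056) = Add(16591368000, Mul(-533056, I, Pow(179727, Rational(1, 2))))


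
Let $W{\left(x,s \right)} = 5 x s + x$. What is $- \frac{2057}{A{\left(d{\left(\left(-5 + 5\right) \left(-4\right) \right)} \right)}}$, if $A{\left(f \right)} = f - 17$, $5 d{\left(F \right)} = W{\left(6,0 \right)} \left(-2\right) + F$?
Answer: $\frac{10285}{97} \approx 106.03$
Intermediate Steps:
$W{\left(x,s \right)} = x + 5 s x$ ($W{\left(x,s \right)} = 5 s x + x = x + 5 s x$)
$d{\left(F \right)} = - \frac{12}{5} + \frac{F}{5}$ ($d{\left(F \right)} = \frac{6 \left(1 + 5 \cdot 0\right) \left(-2\right) + F}{5} = \frac{6 \left(1 + 0\right) \left(-2\right) + F}{5} = \frac{6 \cdot 1 \left(-2\right) + F}{5} = \frac{6 \left(-2\right) + F}{5} = \frac{-12 + F}{5} = - \frac{12}{5} + \frac{F}{5}$)
$A{\left(f \right)} = -17 + f$
$- \frac{2057}{A{\left(d{\left(\left(-5 + 5\right) \left(-4\right) \right)} \right)}} = - \frac{2057}{-17 - \left(\frac{12}{5} - \frac{\left(-5 + 5\right) \left(-4\right)}{5}\right)} = - \frac{2057}{-17 - \left(\frac{12}{5} - \frac{0 \left(-4\right)}{5}\right)} = - \frac{2057}{-17 + \left(- \frac{12}{5} + \frac{1}{5} \cdot 0\right)} = - \frac{2057}{-17 + \left(- \frac{12}{5} + 0\right)} = - \frac{2057}{-17 - \frac{12}{5}} = - \frac{2057}{- \frac{97}{5}} = \left(-2057\right) \left(- \frac{5}{97}\right) = \frac{10285}{97}$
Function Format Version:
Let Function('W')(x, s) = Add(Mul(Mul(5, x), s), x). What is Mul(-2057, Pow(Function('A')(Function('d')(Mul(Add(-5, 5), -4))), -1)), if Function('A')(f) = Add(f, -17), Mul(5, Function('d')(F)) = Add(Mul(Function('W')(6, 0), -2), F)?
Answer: Rational(10285, 97) ≈ 106.03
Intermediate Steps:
Function('W')(x, s) = Add(x, Mul(5, s, x)) (Function('W')(x, s) = Add(Mul(5, s, x), x) = Add(x, Mul(5, s, x)))
Function('d')(F) = Add(Rational(-12, 5), Mul(Rational(1, 5), F)) (Function('d')(F) = Mul(Rational(1, 5), Add(Mul(Mul(6, Add(1, Mul(5, 0))), -2), F)) = Mul(Rational(1, 5), Add(Mul(Mul(6, Add(1, 0)), -2), F)) = Mul(Rational(1, 5), Add(Mul(Mul(6, 1), -2), F)) = Mul(Rational(1, 5), Add(Mul(6, -2), F)) = Mul(Rational(1, 5), Add(-12, F)) = Add(Rational(-12, 5), Mul(Rational(1, 5), F)))
Function('A')(f) = Add(-17, f)
Mul(-2057, Pow(Function('A')(Function('d')(Mul(Add(-5, 5), -4))), -1)) = Mul(-2057, Pow(Add(-17, Add(Rational(-12, 5), Mul(Rational(1, 5), Mul(Add(-5, 5), -4)))), -1)) = Mul(-2057, Pow(Add(-17, Add(Rational(-12, 5), Mul(Rational(1, 5), Mul(0, -4)))), -1)) = Mul(-2057, Pow(Add(-17, Add(Rational(-12, 5), Mul(Rational(1, 5), 0))), -1)) = Mul(-2057, Pow(Add(-17, Add(Rational(-12, 5), 0)), -1)) = Mul(-2057, Pow(Add(-17, Rational(-12, 5)), -1)) = Mul(-2057, Pow(Rational(-97, 5), -1)) = Mul(-2057, Rational(-5, 97)) = Rational(10285, 97)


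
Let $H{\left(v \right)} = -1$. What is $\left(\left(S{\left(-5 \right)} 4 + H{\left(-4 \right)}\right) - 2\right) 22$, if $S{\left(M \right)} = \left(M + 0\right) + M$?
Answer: $-946$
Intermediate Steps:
$S{\left(M \right)} = 2 M$ ($S{\left(M \right)} = M + M = 2 M$)
$\left(\left(S{\left(-5 \right)} 4 + H{\left(-4 \right)}\right) - 2\right) 22 = \left(\left(2 \left(-5\right) 4 - 1\right) - 2\right) 22 = \left(\left(\left(-10\right) 4 - 1\right) - 2\right) 22 = \left(\left(-40 - 1\right) - 2\right) 22 = \left(-41 - 2\right) 22 = \left(-43\right) 22 = -946$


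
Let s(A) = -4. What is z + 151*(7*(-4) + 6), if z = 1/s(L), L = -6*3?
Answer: -13289/4 ≈ -3322.3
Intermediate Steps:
L = -18
z = -1/4 (z = 1/(-4) = -1/4 ≈ -0.25000)
z + 151*(7*(-4) + 6) = -1/4 + 151*(7*(-4) + 6) = -1/4 + 151*(-28 + 6) = -1/4 + 151*(-22) = -1/4 - 3322 = -13289/4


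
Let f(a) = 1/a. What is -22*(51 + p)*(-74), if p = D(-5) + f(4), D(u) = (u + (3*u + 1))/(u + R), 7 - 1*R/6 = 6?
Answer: 52503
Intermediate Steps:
f(a) = 1/a
R = 6 (R = 42 - 6*6 = 42 - 36 = 6)
D(u) = (1 + 4*u)/(6 + u) (D(u) = (u + (3*u + 1))/(u + 6) = (u + (1 + 3*u))/(6 + u) = (1 + 4*u)/(6 + u))
p = -75/4 (p = (1 + 4*(-5))/(6 - 5) + 1/4 = (1 - 20)/1 + 1/4 = 1*(-19) + 1/4 = -19 + 1/4 = -75/4 ≈ -18.750)
-22*(51 + p)*(-74) = -22*(51 - 75/4)*(-74) = -22*129/4*(-74) = -1419/2*(-74) = 52503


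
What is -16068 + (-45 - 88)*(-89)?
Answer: -4231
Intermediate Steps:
-16068 + (-45 - 88)*(-89) = -16068 - 133*(-89) = -16068 + 11837 = -4231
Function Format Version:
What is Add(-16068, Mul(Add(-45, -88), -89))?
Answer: -4231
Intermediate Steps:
Add(-16068, Mul(Add(-45, -88), -89)) = Add(-16068, Mul(-133, -89)) = Add(-16068, 11837) = -4231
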